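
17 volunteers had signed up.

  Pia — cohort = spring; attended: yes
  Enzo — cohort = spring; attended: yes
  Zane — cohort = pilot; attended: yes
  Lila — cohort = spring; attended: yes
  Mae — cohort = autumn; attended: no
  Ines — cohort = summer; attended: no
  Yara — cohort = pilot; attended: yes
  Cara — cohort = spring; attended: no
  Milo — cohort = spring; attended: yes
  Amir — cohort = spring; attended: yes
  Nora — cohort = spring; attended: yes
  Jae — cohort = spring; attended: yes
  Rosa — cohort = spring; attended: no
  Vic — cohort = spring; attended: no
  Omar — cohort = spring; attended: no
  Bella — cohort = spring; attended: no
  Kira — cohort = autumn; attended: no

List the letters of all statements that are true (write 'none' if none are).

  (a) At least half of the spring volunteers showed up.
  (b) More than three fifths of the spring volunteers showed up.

(a)

|A| = 12, |A ∩ B| = 7, |A ∖ B| = 5.
(a) |A ∩ B| ≥ |A ∖ B|: holds.
(b) |A ∩ B| / |A| > 3/5: fails.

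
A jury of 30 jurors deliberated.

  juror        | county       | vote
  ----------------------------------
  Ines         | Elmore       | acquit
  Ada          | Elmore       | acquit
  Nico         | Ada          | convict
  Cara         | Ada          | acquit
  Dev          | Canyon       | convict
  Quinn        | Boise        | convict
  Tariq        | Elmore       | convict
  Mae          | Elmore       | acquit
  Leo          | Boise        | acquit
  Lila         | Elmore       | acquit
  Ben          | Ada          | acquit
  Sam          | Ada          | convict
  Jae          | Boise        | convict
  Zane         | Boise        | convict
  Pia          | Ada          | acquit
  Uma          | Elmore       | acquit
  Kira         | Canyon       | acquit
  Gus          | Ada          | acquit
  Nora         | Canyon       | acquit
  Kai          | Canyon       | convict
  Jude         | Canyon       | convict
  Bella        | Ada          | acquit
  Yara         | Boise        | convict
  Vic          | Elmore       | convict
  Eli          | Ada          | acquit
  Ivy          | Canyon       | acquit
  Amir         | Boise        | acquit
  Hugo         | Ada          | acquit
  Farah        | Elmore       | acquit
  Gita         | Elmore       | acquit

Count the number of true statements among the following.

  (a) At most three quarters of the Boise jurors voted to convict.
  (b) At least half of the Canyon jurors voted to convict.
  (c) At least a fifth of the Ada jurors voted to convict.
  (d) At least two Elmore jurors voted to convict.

(a) Boise: |A| = 6, |A ∩ B| = 4; needs |A ∩ B| / |A| ≤ 3/4 — true.
(b) Canyon: |A| = 6, |A ∩ B| = 3; needs |A ∩ B| ≥ |A ∖ B| — true.
(c) Ada: |A| = 9, |A ∩ B| = 2; needs |A ∩ B| / |A| ≥ 1/5 — true.
(d) Elmore: |A| = 9, |A ∩ B| = 2; needs |A ∩ B| ≥ 2 — true.

4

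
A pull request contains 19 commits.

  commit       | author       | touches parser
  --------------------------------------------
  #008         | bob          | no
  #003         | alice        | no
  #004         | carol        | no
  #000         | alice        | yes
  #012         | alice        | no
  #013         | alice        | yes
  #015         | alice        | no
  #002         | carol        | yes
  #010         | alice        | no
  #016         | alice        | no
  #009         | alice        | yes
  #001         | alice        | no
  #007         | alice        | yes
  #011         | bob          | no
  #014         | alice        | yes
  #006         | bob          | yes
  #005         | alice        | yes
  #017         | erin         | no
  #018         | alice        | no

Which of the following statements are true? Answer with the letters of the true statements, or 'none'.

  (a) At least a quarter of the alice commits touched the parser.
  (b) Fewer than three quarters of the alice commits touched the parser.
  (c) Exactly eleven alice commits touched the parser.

(a), (b)

|A| = 13, |A ∩ B| = 6, |A ∖ B| = 7.
(a) |A ∩ B| / |A| ≥ 1/4: holds.
(b) |A ∩ B| / |A| < 3/4: holds.
(c) |A ∩ B| = 11: fails.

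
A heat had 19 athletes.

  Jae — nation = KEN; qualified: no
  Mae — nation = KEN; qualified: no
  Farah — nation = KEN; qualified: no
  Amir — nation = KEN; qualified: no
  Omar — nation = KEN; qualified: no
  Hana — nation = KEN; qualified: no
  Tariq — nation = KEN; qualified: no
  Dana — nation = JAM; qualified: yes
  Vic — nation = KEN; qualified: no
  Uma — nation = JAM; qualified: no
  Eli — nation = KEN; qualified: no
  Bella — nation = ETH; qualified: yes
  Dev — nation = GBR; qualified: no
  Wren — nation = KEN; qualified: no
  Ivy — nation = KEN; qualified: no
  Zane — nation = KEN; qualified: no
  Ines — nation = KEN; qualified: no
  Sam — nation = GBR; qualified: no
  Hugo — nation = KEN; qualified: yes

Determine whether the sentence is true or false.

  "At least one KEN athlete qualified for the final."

Truth condition: A ∩ B ≠ ∅ (|A ∩ B| ≥ 1).
A (the restrictor) = {Jae, Mae, Farah, Amir, Omar, Hana, Tariq, Vic, Eli, Wren, Ivy, Zane, Ines, Hugo}, |A| = 14.
A ∩ B = {Hugo}, so |A ∩ B| = 1.
So the statement is true.

True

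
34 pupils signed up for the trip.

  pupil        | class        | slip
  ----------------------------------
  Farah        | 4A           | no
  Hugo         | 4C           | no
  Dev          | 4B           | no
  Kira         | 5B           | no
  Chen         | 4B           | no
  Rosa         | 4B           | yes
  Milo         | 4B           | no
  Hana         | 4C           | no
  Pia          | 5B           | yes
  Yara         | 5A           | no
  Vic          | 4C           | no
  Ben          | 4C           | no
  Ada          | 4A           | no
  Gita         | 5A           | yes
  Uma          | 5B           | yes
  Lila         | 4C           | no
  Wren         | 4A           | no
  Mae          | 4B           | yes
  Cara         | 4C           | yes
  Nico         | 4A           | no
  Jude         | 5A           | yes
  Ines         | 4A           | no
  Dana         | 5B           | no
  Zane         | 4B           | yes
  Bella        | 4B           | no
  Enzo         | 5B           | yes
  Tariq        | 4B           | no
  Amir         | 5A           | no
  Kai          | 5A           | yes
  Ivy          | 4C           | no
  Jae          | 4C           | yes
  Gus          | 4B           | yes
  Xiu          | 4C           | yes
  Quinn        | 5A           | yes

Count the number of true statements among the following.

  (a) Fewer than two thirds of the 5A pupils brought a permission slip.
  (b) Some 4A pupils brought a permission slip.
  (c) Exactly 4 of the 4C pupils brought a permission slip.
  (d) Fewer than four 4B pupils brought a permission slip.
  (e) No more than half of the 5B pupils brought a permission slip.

0

(a) 5A: |A| = 6, |A ∩ B| = 4; needs |A ∩ B| / |A| < 2/3 — false.
(b) 4A: |A| = 5, |A ∩ B| = 0; needs A ∩ B ≠ ∅ (|A ∩ B| ≥ 1) — false.
(c) 4C: |A| = 9, |A ∩ B| = 3; needs |A ∩ B| = 4 — false.
(d) 4B: |A| = 9, |A ∩ B| = 4; needs |A ∩ B| < 4 — false.
(e) 5B: |A| = 5, |A ∩ B| = 3; needs |A ∩ B| ≤ |A ∖ B| — false.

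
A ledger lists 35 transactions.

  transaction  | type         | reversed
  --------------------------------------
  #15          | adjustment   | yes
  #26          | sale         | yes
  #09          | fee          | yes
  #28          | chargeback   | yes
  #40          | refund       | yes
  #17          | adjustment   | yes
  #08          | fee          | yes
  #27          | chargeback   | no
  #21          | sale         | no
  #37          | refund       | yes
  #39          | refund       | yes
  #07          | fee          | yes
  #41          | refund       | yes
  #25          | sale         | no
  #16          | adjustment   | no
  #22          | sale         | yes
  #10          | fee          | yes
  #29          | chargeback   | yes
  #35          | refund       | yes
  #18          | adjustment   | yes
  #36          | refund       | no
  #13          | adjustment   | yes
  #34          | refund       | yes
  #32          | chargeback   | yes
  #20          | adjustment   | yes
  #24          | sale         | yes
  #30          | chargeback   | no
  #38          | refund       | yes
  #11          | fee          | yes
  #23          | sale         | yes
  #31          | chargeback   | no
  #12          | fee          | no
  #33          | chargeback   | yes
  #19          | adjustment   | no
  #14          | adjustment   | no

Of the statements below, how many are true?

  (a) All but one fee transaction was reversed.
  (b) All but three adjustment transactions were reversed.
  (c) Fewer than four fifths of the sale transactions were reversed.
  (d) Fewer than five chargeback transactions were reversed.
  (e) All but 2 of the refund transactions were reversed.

4

(a) fee: |A| = 6, |A ∩ B| = 5; needs |A ∖ B| = 1 — true.
(b) adjustment: |A| = 8, |A ∩ B| = 5; needs |A ∖ B| = 3 — true.
(c) sale: |A| = 6, |A ∩ B| = 4; needs |A ∩ B| / |A| < 4/5 — true.
(d) chargeback: |A| = 7, |A ∩ B| = 4; needs |A ∩ B| < 5 — true.
(e) refund: |A| = 8, |A ∩ B| = 7; needs |A ∖ B| = 2 — false.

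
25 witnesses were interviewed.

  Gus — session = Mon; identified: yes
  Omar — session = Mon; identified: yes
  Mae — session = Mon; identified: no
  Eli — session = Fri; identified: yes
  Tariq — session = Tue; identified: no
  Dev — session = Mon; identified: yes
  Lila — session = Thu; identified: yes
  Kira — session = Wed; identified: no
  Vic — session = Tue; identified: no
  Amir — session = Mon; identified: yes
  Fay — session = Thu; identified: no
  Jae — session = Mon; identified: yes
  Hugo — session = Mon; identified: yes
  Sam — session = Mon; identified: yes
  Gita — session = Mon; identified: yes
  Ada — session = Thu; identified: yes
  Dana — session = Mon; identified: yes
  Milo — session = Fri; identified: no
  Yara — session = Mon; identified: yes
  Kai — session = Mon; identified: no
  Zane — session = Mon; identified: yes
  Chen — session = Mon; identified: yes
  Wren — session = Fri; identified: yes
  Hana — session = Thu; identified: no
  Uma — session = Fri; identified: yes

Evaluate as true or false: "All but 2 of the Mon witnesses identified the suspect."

True

'All but 2 of the Mon witnesses identified the suspect' holds iff |A ∖ B| = 2.
A (the restrictor) = {Gus, Omar, Mae, Dev, Amir, Jae, Hugo, Sam, Gita, Dana, Yara, Kai, Zane, Chen}, |A| = 14.
A ∖ B = {Mae, Kai}, so |A ∖ B| = 2.
|A ∖ B| = 2, so the statement is true.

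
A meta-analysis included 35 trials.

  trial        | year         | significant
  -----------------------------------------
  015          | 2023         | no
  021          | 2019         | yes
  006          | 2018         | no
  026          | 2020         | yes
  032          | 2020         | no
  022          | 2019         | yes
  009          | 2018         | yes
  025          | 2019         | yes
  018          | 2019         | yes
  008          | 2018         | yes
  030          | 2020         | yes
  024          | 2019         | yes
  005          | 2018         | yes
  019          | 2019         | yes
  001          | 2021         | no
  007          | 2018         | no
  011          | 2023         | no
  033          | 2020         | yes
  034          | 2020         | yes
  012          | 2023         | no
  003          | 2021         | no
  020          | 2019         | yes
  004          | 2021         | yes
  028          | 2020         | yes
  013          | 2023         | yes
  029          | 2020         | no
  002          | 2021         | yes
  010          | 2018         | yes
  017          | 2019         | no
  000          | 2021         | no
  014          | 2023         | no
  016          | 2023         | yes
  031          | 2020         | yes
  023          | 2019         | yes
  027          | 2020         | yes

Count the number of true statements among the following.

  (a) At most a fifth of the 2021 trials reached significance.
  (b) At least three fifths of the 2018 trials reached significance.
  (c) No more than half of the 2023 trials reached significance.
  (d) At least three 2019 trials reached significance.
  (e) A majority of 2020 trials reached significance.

4

(a) 2021: |A| = 5, |A ∩ B| = 2; needs |A ∩ B| / |A| ≤ 1/5 — false.
(b) 2018: |A| = 6, |A ∩ B| = 4; needs |A ∩ B| / |A| ≥ 3/5 — true.
(c) 2023: |A| = 6, |A ∩ B| = 2; needs |A ∩ B| ≤ |A ∖ B| — true.
(d) 2019: |A| = 9, |A ∩ B| = 8; needs |A ∩ B| ≥ 3 — true.
(e) 2020: |A| = 9, |A ∩ B| = 7; needs |A ∩ B| > |A ∖ B| — true.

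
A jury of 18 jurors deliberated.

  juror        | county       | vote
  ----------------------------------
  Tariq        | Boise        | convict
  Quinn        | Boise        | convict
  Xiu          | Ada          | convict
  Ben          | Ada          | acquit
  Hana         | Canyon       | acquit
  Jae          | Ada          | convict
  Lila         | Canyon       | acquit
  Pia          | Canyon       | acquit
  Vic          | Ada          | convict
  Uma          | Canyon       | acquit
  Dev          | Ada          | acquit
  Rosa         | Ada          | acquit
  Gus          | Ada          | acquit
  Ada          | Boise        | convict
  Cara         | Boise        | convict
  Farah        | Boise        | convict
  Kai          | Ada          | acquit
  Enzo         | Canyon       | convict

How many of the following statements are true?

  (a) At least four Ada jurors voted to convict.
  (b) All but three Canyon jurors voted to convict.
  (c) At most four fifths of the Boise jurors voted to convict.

(a) Ada: |A| = 8, |A ∩ B| = 3; needs |A ∩ B| ≥ 4 — false.
(b) Canyon: |A| = 5, |A ∩ B| = 1; needs |A ∖ B| = 3 — false.
(c) Boise: |A| = 5, |A ∩ B| = 5; needs |A ∩ B| / |A| ≤ 4/5 — false.

0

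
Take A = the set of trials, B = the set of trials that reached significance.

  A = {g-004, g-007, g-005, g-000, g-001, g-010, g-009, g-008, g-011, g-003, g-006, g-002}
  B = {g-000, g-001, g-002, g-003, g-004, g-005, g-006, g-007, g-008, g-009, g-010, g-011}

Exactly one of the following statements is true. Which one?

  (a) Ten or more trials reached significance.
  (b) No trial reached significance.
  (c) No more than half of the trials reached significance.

|A| = 12, |A ∩ B| = 12, |A ∖ B| = 0.
(a) requires |A ∩ B| ≥ 10: true.
(b) requires A ∩ B = ∅ (|A ∩ B| = 0): false.
(c) requires |A ∩ B| ≤ |A ∖ B|: false.

(a)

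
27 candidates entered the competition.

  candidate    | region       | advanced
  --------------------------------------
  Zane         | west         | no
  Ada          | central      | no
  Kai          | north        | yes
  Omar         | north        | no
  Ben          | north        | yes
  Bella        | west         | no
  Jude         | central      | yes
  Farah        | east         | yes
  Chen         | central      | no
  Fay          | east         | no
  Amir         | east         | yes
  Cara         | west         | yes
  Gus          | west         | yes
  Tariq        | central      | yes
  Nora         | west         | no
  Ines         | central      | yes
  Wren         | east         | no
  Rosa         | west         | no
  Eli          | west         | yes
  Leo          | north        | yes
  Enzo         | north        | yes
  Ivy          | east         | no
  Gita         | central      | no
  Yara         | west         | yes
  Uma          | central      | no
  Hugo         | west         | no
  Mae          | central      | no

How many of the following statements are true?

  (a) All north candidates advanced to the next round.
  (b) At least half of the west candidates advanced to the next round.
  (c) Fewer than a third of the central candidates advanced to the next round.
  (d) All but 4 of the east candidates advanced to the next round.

(a) north: |A| = 5, |A ∩ B| = 4; needs A ⊆ B, i.e. every element of A is in B (|A ∖ B| = 0) — false.
(b) west: |A| = 9, |A ∩ B| = 4; needs |A ∩ B| ≥ |A ∖ B| — false.
(c) central: |A| = 8, |A ∩ B| = 3; needs |A ∩ B| / |A| < 1/3 — false.
(d) east: |A| = 5, |A ∩ B| = 2; needs |A ∖ B| = 4 — false.

0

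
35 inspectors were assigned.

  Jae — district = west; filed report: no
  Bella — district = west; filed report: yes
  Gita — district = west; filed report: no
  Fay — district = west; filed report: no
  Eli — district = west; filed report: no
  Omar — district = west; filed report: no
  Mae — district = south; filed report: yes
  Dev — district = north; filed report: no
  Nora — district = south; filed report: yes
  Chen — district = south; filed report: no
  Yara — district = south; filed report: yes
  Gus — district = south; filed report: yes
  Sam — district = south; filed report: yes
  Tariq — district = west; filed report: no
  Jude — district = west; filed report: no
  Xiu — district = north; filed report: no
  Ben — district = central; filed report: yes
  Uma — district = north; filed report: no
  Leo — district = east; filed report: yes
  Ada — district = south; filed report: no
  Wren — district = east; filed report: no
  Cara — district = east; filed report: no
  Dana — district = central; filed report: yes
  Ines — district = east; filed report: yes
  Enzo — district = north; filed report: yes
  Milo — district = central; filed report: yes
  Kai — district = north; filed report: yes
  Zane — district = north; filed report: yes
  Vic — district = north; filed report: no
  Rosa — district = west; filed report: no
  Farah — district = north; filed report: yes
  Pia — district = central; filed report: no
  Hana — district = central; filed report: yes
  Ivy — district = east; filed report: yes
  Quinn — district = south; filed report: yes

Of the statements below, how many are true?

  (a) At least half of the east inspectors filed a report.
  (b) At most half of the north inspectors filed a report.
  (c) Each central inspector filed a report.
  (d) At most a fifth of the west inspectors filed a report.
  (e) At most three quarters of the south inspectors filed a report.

(a) east: |A| = 5, |A ∩ B| = 3; needs |A ∩ B| ≥ |A ∖ B| — true.
(b) north: |A| = 8, |A ∩ B| = 4; needs |A ∩ B| ≤ |A ∖ B| — true.
(c) central: |A| = 5, |A ∩ B| = 4; needs A ⊆ B, i.e. every element of A is in B (|A ∖ B| = 0) — false.
(d) west: |A| = 9, |A ∩ B| = 1; needs |A ∩ B| / |A| ≤ 1/5 — true.
(e) south: |A| = 8, |A ∩ B| = 6; needs |A ∩ B| / |A| ≤ 3/4 — true.

4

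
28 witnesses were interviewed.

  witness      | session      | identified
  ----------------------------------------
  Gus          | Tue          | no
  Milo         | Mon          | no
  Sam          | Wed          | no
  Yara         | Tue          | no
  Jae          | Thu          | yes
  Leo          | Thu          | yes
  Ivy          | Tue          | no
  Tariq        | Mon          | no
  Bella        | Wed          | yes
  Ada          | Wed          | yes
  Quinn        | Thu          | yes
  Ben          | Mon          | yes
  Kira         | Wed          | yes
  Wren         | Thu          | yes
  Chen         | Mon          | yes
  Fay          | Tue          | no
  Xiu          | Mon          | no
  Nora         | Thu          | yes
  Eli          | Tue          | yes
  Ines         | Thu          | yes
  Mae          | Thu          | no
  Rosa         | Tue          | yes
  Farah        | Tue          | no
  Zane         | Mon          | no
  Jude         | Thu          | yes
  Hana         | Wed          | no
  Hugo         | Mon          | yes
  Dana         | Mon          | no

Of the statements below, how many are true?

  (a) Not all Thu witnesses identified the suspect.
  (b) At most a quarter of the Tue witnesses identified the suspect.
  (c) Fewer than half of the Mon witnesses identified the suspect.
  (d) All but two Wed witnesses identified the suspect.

(a) Thu: |A| = 8, |A ∩ B| = 7; needs A ⊄ B (|A ∖ B| ≥ 1) — true.
(b) Tue: |A| = 7, |A ∩ B| = 2; needs |A ∩ B| / |A| ≤ 1/4 — false.
(c) Mon: |A| = 8, |A ∩ B| = 3; needs |A ∩ B| < |A ∖ B| — true.
(d) Wed: |A| = 5, |A ∩ B| = 3; needs |A ∖ B| = 2 — true.

3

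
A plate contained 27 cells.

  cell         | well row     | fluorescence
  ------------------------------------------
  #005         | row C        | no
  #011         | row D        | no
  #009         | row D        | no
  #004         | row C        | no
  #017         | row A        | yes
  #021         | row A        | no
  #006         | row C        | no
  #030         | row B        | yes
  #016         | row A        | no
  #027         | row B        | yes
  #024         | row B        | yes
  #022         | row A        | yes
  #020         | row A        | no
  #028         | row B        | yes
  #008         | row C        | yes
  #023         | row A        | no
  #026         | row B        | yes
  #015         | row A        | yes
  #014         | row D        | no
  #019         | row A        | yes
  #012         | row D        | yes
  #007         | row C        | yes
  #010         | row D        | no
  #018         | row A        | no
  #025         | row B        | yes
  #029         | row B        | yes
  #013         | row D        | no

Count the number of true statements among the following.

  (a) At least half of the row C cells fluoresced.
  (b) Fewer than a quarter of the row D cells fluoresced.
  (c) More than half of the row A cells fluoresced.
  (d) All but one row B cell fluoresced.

1

(a) row C: |A| = 5, |A ∩ B| = 2; needs |A ∩ B| ≥ |A ∖ B| — false.
(b) row D: |A| = 6, |A ∩ B| = 1; needs |A ∩ B| / |A| < 1/4 — true.
(c) row A: |A| = 9, |A ∩ B| = 4; needs |A ∩ B| > |A ∖ B| — false.
(d) row B: |A| = 7, |A ∩ B| = 7; needs |A ∖ B| = 1 — false.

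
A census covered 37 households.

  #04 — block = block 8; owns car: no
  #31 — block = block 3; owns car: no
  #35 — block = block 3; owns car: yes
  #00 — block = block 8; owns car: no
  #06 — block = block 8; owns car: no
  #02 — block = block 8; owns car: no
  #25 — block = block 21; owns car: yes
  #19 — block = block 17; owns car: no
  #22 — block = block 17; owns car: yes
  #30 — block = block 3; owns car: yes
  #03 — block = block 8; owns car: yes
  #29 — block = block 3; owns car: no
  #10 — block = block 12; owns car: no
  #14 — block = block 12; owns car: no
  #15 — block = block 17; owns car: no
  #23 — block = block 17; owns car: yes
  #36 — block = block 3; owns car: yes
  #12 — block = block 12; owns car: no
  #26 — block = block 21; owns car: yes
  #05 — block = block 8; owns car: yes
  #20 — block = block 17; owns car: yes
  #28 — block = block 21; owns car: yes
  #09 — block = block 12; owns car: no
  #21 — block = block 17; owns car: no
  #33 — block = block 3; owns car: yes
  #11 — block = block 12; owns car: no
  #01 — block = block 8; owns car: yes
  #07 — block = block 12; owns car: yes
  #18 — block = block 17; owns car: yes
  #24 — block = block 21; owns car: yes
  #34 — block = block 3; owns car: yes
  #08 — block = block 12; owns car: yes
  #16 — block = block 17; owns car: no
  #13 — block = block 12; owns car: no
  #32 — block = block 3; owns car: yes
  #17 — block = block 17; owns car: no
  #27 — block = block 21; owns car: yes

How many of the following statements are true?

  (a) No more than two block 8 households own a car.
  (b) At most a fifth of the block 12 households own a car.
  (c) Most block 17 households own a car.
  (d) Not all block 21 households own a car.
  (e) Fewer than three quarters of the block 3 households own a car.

0

(a) block 8: |A| = 7, |A ∩ B| = 3; needs |A ∩ B| ≤ 2 — false.
(b) block 12: |A| = 8, |A ∩ B| = 2; needs |A ∩ B| / |A| ≤ 1/5 — false.
(c) block 17: |A| = 9, |A ∩ B| = 4; needs |A ∩ B| > |A ∖ B| — false.
(d) block 21: |A| = 5, |A ∩ B| = 5; needs A ⊄ B (|A ∖ B| ≥ 1) — false.
(e) block 3: |A| = 8, |A ∩ B| = 6; needs |A ∩ B| / |A| < 3/4 — false.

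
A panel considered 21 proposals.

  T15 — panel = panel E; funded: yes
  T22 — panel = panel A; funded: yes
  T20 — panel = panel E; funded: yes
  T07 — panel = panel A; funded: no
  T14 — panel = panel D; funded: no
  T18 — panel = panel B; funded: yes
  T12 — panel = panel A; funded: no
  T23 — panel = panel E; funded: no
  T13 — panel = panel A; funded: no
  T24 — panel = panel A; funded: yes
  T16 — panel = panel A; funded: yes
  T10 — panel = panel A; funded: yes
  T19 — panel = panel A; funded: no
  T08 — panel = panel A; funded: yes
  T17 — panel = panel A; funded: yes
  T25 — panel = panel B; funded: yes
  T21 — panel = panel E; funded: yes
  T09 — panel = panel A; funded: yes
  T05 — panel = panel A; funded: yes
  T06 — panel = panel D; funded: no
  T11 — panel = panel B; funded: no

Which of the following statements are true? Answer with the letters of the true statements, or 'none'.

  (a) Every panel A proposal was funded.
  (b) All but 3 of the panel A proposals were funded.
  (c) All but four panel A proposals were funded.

|A| = 12, |A ∩ B| = 8, |A ∖ B| = 4.
(a) A ⊆ B, i.e. every element of A is in B (|A ∖ B| = 0): fails.
(b) |A ∖ B| = 3: fails.
(c) |A ∖ B| = 4: holds.

(c)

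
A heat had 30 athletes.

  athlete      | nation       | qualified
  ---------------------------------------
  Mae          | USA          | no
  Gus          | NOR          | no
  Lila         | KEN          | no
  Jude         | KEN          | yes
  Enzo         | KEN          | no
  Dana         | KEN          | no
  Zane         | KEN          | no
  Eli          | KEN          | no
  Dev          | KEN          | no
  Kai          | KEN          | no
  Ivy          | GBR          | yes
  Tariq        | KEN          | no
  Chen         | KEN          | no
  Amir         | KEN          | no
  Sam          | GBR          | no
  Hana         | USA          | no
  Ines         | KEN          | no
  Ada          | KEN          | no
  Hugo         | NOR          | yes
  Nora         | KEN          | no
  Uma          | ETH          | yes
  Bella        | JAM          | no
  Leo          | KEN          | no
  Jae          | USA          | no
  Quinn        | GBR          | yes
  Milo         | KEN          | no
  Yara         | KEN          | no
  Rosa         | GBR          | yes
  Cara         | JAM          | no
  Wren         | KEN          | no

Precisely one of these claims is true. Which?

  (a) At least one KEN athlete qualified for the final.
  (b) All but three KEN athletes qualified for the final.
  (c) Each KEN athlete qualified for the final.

|A| = 18, |A ∩ B| = 1, |A ∖ B| = 17.
(a) requires A ∩ B ≠ ∅ (|A ∩ B| ≥ 1): true.
(b) requires |A ∖ B| = 3: false.
(c) requires A ⊆ B, i.e. every element of A is in B (|A ∖ B| = 0): false.

(a)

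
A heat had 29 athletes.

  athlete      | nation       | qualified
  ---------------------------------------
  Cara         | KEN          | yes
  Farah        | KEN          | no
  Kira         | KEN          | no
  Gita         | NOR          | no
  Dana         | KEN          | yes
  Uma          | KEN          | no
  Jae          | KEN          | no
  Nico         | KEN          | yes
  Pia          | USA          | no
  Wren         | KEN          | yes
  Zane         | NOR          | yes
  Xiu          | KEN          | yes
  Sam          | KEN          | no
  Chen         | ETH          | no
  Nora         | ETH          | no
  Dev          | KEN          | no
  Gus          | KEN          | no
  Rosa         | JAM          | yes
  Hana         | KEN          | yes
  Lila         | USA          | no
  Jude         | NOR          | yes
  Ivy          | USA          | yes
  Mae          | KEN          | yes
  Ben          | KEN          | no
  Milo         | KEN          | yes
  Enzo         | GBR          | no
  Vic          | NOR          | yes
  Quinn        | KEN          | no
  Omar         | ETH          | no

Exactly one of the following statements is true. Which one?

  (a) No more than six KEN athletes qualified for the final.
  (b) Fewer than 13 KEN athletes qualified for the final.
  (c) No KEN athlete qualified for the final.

(b)

|A| = 17, |A ∩ B| = 8, |A ∖ B| = 9.
(a) requires |A ∩ B| ≤ 6: false.
(b) requires |A ∩ B| < 13: true.
(c) requires A ∩ B = ∅ (|A ∩ B| = 0): false.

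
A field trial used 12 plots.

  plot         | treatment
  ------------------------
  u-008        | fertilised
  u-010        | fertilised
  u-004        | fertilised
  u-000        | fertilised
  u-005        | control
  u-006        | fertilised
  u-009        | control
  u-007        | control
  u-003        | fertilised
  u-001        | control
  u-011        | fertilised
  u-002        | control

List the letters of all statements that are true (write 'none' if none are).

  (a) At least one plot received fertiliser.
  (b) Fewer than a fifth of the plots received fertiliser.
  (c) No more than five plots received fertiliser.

(a)

|A| = 12, |A ∩ B| = 7, |A ∖ B| = 5.
(a) A ∩ B ≠ ∅ (|A ∩ B| ≥ 1): holds.
(b) |A ∩ B| / |A| < 1/5: fails.
(c) |A ∩ B| ≤ 5: fails.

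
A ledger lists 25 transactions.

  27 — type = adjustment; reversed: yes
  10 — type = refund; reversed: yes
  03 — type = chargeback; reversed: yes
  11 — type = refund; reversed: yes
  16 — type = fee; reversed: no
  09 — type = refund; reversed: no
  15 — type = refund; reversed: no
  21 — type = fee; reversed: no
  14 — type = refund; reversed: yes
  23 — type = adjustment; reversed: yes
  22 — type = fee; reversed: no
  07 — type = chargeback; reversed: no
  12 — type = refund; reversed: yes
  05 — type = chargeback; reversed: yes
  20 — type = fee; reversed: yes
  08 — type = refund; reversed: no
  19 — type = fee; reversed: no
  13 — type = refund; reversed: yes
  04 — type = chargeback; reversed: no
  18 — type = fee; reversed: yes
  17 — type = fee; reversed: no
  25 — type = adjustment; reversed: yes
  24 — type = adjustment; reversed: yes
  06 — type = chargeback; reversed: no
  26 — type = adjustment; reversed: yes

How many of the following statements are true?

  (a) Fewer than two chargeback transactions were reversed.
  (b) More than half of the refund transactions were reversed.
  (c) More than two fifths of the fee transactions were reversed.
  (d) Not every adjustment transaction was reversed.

(a) chargeback: |A| = 5, |A ∩ B| = 2; needs |A ∩ B| < 2 — false.
(b) refund: |A| = 8, |A ∩ B| = 5; needs |A ∩ B| > |A ∖ B| — true.
(c) fee: |A| = 7, |A ∩ B| = 2; needs |A ∩ B| / |A| > 2/5 — false.
(d) adjustment: |A| = 5, |A ∩ B| = 5; needs A ⊄ B (|A ∖ B| ≥ 1) — false.

1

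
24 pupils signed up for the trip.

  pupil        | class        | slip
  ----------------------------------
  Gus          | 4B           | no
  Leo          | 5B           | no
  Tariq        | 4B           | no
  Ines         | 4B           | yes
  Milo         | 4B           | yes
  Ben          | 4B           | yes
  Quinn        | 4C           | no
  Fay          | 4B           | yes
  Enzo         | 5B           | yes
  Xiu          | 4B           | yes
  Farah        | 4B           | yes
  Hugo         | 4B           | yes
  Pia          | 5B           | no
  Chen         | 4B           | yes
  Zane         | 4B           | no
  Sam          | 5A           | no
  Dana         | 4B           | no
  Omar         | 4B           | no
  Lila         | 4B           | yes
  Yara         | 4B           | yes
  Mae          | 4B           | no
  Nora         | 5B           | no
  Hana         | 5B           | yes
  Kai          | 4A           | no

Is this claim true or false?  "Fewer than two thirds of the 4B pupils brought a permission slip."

True

The determiner here denotes the relation: |A ∩ B| / |A| < 2/3.
|A| = 16, |A ∩ B| = 10, |A ∖ B| = 6.
|A ∩ B|/|A| = 10/16, so the statement is true.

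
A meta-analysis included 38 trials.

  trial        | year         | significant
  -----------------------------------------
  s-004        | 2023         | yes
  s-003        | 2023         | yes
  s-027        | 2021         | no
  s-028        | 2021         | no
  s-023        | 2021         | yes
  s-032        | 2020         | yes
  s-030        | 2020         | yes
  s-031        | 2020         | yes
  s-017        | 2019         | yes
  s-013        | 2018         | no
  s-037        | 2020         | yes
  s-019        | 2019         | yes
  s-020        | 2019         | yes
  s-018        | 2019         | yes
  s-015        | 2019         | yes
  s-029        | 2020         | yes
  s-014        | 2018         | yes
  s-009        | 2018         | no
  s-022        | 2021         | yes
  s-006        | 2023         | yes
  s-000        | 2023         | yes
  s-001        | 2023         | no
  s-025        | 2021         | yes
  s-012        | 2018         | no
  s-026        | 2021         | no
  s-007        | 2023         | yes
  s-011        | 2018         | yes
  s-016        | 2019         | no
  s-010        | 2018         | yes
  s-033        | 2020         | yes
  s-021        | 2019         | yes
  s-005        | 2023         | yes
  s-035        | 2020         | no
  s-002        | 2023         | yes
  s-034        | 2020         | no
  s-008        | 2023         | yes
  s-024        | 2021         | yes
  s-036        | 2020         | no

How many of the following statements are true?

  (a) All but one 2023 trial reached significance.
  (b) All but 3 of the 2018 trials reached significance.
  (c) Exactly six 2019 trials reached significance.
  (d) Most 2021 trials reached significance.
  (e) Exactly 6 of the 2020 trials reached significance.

(a) 2023: |A| = 9, |A ∩ B| = 8; needs |A ∖ B| = 1 — true.
(b) 2018: |A| = 6, |A ∩ B| = 3; needs |A ∖ B| = 3 — true.
(c) 2019: |A| = 7, |A ∩ B| = 6; needs |A ∩ B| = 6 — true.
(d) 2021: |A| = 7, |A ∩ B| = 4; needs |A ∩ B| > |A ∖ B| — true.
(e) 2020: |A| = 9, |A ∩ B| = 6; needs |A ∩ B| = 6 — true.

5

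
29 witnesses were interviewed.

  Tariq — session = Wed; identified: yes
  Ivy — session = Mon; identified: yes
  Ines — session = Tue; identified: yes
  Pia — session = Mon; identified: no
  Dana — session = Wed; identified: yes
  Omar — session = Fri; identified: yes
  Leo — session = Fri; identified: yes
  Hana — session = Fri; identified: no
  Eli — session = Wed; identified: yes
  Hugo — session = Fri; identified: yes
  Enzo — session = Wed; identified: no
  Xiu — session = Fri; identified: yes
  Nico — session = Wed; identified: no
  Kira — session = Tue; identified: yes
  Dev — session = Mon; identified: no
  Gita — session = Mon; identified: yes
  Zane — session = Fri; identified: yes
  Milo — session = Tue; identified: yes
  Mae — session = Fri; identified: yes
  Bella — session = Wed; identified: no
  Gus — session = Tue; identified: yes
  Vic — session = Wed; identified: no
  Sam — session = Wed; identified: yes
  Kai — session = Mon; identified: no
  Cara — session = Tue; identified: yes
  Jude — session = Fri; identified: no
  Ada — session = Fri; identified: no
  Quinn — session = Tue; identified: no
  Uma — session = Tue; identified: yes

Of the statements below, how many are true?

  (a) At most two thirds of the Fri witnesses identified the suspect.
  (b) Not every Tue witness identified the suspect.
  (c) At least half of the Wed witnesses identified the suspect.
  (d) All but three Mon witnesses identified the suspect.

4

(a) Fri: |A| = 9, |A ∩ B| = 6; needs |A ∩ B| / |A| ≤ 2/3 — true.
(b) Tue: |A| = 7, |A ∩ B| = 6; needs A ⊄ B (|A ∖ B| ≥ 1) — true.
(c) Wed: |A| = 8, |A ∩ B| = 4; needs |A ∩ B| ≥ |A ∖ B| — true.
(d) Mon: |A| = 5, |A ∩ B| = 2; needs |A ∖ B| = 3 — true.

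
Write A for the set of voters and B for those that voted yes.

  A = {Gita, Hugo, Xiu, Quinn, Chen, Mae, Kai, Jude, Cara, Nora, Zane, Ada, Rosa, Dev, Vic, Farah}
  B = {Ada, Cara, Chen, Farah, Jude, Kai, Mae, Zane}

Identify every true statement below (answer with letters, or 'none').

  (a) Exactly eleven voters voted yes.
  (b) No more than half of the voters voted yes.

|A| = 16, |A ∩ B| = 8, |A ∖ B| = 8.
(a) |A ∩ B| = 11: fails.
(b) |A ∩ B| ≤ |A ∖ B|: holds.

(b)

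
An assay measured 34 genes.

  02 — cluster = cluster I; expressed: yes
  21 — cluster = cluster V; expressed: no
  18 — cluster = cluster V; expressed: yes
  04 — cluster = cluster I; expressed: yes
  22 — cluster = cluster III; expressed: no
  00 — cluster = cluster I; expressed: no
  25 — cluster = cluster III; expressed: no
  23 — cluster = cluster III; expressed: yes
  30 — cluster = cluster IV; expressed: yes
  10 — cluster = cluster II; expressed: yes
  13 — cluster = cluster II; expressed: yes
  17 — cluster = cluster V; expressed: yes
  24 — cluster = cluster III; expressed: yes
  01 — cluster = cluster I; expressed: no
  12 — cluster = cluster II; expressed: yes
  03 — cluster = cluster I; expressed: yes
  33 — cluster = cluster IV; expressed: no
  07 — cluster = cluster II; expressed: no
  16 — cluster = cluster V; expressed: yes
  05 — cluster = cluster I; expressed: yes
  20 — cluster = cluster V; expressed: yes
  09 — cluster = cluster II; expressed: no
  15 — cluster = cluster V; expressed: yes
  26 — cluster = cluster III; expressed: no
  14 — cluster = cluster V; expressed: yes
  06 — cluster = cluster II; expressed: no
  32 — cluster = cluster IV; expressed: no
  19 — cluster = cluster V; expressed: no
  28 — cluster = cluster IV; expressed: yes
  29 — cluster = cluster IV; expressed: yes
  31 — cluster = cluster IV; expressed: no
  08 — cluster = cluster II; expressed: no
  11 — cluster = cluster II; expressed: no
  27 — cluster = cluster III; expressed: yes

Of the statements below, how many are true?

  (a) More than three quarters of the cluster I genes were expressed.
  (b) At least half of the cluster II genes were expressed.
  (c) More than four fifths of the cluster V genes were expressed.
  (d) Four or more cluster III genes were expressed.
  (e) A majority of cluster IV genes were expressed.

(a) cluster I: |A| = 6, |A ∩ B| = 4; needs |A ∩ B| / |A| > 3/4 — false.
(b) cluster II: |A| = 8, |A ∩ B| = 3; needs |A ∩ B| ≥ |A ∖ B| — false.
(c) cluster V: |A| = 8, |A ∩ B| = 6; needs |A ∩ B| / |A| > 4/5 — false.
(d) cluster III: |A| = 6, |A ∩ B| = 3; needs |A ∩ B| ≥ 4 — false.
(e) cluster IV: |A| = 6, |A ∩ B| = 3; needs |A ∩ B| > |A ∖ B| — false.

0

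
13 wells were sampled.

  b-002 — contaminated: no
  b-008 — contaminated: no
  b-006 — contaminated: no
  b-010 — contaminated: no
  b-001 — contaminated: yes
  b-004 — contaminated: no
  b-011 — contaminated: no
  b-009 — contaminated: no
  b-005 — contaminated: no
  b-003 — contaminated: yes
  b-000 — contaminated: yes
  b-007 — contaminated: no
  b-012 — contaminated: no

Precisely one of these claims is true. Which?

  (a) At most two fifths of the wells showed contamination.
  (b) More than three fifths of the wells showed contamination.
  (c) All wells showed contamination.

|A| = 13, |A ∩ B| = 3, |A ∖ B| = 10.
(a) requires |A ∩ B| / |A| ≤ 2/5: true.
(b) requires |A ∩ B| / |A| > 3/5: false.
(c) requires A ⊆ B, i.e. every element of A is in B (|A ∖ B| = 0): false.

(a)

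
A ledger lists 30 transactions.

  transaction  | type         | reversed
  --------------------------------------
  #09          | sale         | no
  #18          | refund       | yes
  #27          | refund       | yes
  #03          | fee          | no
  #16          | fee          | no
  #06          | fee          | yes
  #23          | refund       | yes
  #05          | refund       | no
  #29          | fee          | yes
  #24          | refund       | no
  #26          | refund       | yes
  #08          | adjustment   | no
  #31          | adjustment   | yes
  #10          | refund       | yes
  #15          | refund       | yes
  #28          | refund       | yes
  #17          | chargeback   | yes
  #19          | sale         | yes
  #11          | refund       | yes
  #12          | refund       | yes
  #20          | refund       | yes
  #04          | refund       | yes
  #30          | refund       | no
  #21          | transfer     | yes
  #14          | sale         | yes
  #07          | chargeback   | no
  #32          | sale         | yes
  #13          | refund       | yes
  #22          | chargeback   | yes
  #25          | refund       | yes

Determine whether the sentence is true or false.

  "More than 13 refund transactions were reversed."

False

'More than 13 refund transactions were reversed' holds iff |A ∩ B| > 13.
|A| = 16, |A ∩ B| = 13, |A ∖ B| = 3.
|A ∩ B| = 13, so the statement is false.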